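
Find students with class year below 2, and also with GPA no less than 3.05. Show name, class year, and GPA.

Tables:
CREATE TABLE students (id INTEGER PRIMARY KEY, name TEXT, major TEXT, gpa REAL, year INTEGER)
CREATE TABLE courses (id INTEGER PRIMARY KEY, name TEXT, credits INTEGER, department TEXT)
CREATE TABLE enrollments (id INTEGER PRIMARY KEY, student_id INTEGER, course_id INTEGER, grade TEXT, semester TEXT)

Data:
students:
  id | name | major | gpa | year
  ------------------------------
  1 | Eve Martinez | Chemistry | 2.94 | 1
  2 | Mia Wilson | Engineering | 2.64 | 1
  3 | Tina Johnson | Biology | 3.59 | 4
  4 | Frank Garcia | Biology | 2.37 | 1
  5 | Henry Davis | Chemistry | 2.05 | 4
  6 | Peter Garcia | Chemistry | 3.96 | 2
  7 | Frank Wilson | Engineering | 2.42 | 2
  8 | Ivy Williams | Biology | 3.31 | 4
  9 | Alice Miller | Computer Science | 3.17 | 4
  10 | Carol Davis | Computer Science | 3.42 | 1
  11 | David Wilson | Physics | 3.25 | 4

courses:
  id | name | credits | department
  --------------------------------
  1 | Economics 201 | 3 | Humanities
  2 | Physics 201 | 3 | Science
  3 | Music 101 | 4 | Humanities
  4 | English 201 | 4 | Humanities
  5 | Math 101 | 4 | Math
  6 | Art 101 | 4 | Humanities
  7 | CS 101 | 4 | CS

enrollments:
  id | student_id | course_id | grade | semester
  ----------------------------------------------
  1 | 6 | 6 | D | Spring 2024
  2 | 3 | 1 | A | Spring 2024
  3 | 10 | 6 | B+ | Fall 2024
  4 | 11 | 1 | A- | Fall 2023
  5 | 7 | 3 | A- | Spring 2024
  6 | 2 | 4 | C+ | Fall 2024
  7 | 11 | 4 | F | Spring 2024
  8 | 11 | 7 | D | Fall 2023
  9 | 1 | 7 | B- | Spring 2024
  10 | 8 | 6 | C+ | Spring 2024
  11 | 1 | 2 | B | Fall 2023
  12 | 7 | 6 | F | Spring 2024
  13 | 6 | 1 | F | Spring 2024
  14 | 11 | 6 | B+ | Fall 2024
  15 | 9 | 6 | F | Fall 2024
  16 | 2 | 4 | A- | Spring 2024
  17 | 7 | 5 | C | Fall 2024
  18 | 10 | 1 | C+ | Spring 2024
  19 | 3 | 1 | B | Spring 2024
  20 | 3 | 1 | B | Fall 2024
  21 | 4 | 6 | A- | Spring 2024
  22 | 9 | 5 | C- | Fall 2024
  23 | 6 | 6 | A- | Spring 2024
SELECT name, year, gpa FROM students WHERE year < 2 AND gpa >= 3.05

Execution result:
name | year | gpa
Carol Davis | 1 | 3.42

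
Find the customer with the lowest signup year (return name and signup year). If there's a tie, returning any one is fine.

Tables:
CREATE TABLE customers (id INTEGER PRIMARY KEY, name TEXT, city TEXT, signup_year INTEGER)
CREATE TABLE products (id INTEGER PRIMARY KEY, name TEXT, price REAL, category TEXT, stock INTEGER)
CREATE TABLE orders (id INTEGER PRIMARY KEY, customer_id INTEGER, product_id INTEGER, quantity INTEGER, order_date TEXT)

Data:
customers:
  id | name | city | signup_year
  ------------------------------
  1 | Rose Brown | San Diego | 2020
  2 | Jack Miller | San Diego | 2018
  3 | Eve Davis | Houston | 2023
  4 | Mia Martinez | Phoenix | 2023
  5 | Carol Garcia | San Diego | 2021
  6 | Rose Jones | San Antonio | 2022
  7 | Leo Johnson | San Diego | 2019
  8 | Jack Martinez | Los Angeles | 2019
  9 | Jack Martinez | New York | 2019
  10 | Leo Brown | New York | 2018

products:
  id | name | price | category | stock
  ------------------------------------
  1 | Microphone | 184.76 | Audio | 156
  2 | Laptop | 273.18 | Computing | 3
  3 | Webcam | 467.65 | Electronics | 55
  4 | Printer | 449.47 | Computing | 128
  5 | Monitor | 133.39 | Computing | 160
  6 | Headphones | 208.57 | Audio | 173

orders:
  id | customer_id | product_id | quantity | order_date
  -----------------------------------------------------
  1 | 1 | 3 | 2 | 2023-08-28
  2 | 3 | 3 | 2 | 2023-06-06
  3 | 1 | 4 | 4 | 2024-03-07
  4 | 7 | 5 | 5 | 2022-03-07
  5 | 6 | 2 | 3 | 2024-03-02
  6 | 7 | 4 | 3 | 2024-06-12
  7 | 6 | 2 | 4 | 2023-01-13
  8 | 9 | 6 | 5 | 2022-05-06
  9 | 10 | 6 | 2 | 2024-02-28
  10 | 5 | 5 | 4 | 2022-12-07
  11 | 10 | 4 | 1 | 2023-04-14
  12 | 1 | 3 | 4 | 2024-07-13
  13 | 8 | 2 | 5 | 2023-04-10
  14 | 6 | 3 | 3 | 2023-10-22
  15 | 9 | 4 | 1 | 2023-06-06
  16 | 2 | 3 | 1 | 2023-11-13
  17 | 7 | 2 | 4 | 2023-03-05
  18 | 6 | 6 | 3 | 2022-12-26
SELECT name, signup_year FROM customers ORDER BY signup_year ASC LIMIT 1

Execution result:
name | signup_year
Jack Miller | 2018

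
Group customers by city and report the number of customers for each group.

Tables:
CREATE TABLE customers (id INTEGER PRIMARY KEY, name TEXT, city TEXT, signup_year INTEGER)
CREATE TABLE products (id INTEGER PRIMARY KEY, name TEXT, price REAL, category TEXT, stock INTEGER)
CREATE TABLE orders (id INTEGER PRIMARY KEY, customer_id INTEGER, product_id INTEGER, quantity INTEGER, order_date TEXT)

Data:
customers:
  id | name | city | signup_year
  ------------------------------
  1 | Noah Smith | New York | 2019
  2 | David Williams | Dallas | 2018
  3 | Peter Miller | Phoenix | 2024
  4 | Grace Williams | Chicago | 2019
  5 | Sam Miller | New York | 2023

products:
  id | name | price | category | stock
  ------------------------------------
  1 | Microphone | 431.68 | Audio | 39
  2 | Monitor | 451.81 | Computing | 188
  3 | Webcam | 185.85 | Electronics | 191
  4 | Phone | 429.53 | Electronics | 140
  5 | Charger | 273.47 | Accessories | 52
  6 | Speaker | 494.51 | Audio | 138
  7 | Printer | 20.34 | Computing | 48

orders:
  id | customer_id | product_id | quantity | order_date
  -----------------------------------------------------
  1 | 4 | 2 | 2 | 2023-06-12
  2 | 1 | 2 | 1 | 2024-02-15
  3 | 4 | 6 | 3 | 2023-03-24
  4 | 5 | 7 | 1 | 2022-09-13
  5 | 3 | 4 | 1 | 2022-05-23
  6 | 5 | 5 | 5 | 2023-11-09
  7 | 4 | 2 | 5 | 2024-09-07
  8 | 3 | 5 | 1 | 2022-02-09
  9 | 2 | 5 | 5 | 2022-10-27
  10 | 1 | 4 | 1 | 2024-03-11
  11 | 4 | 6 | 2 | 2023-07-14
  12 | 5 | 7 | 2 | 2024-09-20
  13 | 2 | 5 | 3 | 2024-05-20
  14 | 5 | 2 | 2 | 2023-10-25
SELECT city, COUNT(*) AS n FROM customers GROUP BY city

Execution result:
city | n
Chicago | 1
Dallas | 1
New York | 2
Phoenix | 1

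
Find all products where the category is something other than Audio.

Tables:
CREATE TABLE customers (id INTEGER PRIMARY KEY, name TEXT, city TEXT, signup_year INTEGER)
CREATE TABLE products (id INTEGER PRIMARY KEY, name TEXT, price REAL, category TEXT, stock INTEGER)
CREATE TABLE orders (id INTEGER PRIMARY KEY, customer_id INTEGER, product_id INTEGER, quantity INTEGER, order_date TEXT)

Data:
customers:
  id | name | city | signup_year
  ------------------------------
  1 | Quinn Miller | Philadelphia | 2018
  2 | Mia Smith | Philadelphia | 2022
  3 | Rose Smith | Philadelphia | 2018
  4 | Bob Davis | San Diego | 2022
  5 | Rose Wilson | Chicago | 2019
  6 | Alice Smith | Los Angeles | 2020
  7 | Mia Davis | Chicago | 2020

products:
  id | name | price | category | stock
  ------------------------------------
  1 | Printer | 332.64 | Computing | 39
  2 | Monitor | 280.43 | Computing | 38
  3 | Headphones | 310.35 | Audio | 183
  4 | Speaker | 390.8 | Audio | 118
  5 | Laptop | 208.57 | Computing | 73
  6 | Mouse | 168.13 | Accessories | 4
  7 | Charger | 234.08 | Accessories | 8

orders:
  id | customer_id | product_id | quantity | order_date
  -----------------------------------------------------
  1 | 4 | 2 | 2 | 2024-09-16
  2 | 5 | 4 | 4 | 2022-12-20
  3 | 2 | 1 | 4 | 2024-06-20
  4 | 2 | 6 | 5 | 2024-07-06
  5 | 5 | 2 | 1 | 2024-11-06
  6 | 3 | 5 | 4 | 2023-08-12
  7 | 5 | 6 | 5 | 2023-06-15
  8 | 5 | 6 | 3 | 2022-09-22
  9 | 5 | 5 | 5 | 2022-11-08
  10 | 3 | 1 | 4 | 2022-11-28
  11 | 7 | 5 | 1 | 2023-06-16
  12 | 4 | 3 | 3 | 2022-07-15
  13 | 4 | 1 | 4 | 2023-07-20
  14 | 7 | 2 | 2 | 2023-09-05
SELECT name, category FROM products WHERE category <> 'Audio'

Execution result:
name | category
Printer | Computing
Monitor | Computing
Laptop | Computing
Mouse | Accessories
Charger | Accessories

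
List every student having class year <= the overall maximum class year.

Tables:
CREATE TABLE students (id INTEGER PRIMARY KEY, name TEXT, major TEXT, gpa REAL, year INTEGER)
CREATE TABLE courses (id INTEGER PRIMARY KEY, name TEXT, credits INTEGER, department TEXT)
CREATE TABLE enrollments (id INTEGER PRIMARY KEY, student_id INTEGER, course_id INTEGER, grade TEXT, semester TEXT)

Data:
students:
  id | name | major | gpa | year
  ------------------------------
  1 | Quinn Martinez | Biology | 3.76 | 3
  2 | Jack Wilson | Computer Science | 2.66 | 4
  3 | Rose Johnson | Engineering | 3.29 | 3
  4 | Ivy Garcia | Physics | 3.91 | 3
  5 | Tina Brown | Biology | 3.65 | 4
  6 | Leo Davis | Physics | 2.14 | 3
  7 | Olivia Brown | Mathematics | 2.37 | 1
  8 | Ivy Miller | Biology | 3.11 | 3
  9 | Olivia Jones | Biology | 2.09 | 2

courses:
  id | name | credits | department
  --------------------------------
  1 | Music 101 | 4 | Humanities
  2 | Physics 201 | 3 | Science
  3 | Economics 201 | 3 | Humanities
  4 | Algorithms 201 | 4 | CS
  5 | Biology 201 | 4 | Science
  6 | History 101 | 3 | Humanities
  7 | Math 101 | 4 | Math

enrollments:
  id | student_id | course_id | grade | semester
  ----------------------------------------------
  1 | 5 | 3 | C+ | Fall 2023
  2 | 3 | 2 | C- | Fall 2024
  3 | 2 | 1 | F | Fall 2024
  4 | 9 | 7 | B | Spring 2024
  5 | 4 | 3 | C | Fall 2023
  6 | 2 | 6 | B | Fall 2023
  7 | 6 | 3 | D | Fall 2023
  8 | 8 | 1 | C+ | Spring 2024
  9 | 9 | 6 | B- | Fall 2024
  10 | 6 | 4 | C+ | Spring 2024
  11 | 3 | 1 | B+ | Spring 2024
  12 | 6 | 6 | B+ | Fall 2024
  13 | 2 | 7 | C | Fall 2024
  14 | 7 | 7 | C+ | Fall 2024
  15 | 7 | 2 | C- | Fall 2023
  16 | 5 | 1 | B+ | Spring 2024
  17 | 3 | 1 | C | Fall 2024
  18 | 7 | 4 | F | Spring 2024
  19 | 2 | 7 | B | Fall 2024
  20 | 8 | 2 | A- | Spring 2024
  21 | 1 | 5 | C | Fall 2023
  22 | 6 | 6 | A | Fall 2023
SELECT name, year FROM students WHERE year <= (SELECT MAX(year) FROM students)

Execution result:
name | year
Quinn Martinez | 3
Jack Wilson | 4
Rose Johnson | 3
Ivy Garcia | 3
Tina Brown | 4
Leo Davis | 3
Olivia Brown | 1
Ivy Miller | 3
Olivia Jones | 2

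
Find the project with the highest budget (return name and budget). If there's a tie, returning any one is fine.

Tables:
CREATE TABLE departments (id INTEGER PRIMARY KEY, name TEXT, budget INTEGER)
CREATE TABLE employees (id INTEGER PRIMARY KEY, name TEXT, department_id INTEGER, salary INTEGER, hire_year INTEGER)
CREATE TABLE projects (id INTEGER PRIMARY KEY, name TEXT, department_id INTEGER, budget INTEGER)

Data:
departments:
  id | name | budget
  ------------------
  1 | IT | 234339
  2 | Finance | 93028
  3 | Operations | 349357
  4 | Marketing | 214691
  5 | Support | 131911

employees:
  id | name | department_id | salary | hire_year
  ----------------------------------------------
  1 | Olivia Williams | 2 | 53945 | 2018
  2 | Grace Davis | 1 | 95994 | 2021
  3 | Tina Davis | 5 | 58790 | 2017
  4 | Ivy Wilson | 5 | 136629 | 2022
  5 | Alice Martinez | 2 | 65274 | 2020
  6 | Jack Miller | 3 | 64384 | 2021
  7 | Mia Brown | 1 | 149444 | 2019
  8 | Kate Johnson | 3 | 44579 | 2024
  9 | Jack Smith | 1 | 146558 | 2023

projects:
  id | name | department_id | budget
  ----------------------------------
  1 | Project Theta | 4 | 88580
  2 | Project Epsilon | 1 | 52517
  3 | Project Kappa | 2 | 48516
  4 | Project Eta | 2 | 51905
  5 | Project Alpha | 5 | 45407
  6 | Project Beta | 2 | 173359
SELECT name, budget FROM projects ORDER BY budget DESC LIMIT 1

Execution result:
name | budget
Project Beta | 173359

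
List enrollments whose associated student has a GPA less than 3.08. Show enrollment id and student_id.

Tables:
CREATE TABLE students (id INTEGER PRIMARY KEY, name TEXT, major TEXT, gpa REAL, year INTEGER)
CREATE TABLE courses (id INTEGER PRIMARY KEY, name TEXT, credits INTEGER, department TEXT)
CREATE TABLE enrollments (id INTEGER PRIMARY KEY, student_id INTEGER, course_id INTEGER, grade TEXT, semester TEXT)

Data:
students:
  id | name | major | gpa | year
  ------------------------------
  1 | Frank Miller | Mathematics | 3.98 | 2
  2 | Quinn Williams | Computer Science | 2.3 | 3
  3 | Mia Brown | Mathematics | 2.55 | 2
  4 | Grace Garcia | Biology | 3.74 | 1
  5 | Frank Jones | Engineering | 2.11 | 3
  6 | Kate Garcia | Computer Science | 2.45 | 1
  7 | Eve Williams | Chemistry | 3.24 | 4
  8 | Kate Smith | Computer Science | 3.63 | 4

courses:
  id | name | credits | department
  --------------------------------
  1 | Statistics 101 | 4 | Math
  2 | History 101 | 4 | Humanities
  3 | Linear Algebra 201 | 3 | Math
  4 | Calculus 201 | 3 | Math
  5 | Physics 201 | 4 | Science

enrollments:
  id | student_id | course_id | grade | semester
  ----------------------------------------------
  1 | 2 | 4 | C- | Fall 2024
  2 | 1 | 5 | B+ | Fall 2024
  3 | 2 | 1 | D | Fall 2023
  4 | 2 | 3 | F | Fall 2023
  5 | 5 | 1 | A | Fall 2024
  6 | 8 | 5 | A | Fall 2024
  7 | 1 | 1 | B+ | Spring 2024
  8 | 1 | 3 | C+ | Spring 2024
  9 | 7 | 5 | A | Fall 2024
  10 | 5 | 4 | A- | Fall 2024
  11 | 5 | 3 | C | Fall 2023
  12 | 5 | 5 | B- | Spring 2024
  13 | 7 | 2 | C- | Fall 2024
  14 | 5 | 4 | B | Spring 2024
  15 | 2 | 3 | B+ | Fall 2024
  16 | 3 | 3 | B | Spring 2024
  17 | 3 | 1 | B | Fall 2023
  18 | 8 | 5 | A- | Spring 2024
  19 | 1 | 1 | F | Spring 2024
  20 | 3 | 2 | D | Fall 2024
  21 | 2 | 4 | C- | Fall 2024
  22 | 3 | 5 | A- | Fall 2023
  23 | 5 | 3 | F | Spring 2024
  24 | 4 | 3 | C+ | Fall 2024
SELECT id, student_id FROM enrollments WHERE student_id IN (SELECT id FROM students WHERE gpa < 3.08)

Execution result:
id | student_id
1 | 2
3 | 2
4 | 2
5 | 5
10 | 5
11 | 5
12 | 5
14 | 5
15 | 2
16 | 3
17 | 3
20 | 3
21 | 2
22 | 3
23 | 5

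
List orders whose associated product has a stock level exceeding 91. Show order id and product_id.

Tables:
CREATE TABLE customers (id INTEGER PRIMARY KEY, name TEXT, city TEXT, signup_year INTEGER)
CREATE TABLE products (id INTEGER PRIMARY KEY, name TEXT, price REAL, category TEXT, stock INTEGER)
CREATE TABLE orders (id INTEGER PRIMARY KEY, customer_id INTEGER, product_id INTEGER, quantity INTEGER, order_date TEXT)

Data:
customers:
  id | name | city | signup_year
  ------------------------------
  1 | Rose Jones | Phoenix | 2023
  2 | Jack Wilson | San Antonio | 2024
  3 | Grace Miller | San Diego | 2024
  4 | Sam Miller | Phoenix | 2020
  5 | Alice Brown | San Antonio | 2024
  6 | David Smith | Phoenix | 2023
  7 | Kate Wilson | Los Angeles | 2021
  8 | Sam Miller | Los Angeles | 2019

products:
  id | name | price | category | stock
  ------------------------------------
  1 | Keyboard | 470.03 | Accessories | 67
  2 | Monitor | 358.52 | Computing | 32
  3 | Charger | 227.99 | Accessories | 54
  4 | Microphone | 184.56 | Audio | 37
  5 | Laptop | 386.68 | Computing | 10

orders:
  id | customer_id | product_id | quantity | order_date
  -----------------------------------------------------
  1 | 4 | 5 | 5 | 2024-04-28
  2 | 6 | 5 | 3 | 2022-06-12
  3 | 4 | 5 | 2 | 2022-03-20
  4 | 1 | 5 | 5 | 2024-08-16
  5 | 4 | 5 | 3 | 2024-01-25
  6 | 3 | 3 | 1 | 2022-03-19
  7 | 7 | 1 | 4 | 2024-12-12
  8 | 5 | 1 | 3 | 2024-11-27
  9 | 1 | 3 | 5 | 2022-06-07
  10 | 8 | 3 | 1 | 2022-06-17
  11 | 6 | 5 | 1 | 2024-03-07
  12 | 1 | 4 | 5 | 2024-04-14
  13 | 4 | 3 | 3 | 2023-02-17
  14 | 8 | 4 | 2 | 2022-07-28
SELECT id, product_id FROM orders WHERE product_id IN (SELECT id FROM products WHERE stock > 91)

Execution result:
(no rows)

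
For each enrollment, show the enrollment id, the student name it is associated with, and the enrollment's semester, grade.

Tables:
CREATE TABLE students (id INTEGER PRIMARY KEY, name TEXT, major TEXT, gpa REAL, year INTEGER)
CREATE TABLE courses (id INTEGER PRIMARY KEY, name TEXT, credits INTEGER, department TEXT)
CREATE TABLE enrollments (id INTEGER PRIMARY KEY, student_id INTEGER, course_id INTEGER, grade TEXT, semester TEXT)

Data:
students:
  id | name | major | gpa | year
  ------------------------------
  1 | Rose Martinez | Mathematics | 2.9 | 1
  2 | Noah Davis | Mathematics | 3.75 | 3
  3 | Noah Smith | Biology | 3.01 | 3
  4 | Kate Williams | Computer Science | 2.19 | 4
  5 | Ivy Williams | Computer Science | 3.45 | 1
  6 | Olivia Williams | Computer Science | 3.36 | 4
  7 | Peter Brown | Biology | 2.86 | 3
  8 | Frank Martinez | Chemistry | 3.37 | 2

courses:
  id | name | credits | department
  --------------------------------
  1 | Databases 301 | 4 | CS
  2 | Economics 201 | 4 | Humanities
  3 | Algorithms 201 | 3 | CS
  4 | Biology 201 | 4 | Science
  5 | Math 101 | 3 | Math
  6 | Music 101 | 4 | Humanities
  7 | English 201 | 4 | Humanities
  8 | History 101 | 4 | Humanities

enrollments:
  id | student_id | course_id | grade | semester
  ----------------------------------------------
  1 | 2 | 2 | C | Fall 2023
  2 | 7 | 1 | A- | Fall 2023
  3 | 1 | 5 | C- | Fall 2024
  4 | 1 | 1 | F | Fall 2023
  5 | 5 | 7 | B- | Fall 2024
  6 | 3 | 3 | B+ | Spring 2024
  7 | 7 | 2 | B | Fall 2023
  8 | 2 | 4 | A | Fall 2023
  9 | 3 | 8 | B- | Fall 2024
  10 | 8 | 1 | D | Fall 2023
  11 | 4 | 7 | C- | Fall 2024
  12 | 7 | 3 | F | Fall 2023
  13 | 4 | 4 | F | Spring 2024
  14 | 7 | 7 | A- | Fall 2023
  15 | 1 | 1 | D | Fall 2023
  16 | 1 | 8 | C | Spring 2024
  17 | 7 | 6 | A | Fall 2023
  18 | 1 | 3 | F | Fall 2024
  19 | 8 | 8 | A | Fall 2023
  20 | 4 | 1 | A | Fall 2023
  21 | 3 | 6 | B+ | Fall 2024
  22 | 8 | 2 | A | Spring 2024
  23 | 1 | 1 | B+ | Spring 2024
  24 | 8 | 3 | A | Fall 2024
SELECT c.id, p.name AS student, c.semester, c.grade FROM enrollments c JOIN students p ON c.student_id = p.id

Execution result:
id | student | semester | grade
1 | Noah Davis | Fall 2023 | C
2 | Peter Brown | Fall 2023 | A-
3 | Rose Martinez | Fall 2024 | C-
4 | Rose Martinez | Fall 2023 | F
5 | Ivy Williams | Fall 2024 | B-
6 | Noah Smith | Spring 2024 | B+
7 | Peter Brown | Fall 2023 | B
8 | Noah Davis | Fall 2023 | A
9 | Noah Smith | Fall 2024 | B-
10 | Frank Martinez | Fall 2023 | D
11 | Kate Williams | Fall 2024 | C-
12 | Peter Brown | Fall 2023 | F
13 | Kate Williams | Spring 2024 | F
14 | Peter Brown | Fall 2023 | A-
15 | Rose Martinez | Fall 2023 | D
16 | Rose Martinez | Spring 2024 | C
17 | Peter Brown | Fall 2023 | A
18 | Rose Martinez | Fall 2024 | F
19 | Frank Martinez | Fall 2023 | A
20 | Kate Williams | Fall 2023 | A
21 | Noah Smith | Fall 2024 | B+
22 | Frank Martinez | Spring 2024 | A
23 | Rose Martinez | Spring 2024 | B+
24 | Frank Martinez | Fall 2024 | A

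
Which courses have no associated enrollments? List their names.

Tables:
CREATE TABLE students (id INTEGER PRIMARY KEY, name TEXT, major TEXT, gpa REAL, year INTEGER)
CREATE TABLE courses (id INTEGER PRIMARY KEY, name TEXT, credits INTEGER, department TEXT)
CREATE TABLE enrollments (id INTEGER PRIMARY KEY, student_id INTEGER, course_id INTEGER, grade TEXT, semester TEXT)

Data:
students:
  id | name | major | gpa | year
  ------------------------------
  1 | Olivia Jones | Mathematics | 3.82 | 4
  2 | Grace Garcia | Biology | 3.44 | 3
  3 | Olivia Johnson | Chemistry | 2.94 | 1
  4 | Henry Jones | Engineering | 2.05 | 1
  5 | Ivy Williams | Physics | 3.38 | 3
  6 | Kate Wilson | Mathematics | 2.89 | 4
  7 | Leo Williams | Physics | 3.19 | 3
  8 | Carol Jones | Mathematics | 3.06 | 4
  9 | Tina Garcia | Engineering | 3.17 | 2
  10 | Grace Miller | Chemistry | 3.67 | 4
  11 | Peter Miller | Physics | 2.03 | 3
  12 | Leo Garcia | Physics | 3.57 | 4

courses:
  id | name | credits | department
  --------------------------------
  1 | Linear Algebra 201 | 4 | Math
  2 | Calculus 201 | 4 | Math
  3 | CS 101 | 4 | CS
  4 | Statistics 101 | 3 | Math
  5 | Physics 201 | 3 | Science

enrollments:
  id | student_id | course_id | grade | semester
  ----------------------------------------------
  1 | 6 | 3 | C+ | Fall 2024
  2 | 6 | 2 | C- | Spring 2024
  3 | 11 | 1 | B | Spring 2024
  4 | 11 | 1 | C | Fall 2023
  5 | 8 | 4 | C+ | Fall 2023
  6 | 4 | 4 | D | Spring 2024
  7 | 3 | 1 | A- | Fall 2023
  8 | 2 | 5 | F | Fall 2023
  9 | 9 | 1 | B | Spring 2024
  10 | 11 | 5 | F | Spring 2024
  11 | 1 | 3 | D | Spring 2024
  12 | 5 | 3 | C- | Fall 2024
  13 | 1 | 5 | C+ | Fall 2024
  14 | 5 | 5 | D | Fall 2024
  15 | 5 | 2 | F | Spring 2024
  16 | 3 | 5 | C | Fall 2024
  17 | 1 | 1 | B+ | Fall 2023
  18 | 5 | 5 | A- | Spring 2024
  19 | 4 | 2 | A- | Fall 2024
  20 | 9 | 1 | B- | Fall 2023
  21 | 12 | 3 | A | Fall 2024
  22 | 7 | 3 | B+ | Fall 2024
SELECT p.name FROM courses p LEFT JOIN enrollments c ON c.course_id = p.id WHERE c.id IS NULL

Execution result:
(no rows)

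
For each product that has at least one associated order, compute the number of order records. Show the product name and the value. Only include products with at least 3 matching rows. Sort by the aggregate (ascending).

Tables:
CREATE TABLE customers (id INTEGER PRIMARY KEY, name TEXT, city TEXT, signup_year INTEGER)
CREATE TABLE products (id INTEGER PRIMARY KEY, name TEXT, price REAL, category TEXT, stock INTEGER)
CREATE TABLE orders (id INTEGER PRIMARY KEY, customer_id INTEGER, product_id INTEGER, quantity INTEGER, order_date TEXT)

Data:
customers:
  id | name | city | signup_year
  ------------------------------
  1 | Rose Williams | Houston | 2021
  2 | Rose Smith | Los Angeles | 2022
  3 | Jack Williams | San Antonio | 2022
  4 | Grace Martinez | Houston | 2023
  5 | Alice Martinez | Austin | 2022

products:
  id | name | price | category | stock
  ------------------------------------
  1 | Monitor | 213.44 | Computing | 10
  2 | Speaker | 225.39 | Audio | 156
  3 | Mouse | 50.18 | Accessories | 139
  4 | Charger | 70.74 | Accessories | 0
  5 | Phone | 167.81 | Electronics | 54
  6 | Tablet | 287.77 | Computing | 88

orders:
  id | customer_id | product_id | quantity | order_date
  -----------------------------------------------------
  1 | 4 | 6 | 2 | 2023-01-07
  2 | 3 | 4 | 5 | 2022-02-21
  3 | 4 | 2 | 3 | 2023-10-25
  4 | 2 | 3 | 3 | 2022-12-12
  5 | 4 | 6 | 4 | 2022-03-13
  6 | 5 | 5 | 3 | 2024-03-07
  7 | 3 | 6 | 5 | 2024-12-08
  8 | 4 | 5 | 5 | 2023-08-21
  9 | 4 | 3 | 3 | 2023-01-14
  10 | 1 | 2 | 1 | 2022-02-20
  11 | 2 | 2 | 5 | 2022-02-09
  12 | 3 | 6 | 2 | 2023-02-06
SELECT p.name, COUNT(*) AS n FROM orders c JOIN products p ON c.product_id = p.id GROUP BY p.id, p.name HAVING COUNT(*) >= 3 ORDER BY n ASC

Execution result:
name | n
Speaker | 3
Tablet | 4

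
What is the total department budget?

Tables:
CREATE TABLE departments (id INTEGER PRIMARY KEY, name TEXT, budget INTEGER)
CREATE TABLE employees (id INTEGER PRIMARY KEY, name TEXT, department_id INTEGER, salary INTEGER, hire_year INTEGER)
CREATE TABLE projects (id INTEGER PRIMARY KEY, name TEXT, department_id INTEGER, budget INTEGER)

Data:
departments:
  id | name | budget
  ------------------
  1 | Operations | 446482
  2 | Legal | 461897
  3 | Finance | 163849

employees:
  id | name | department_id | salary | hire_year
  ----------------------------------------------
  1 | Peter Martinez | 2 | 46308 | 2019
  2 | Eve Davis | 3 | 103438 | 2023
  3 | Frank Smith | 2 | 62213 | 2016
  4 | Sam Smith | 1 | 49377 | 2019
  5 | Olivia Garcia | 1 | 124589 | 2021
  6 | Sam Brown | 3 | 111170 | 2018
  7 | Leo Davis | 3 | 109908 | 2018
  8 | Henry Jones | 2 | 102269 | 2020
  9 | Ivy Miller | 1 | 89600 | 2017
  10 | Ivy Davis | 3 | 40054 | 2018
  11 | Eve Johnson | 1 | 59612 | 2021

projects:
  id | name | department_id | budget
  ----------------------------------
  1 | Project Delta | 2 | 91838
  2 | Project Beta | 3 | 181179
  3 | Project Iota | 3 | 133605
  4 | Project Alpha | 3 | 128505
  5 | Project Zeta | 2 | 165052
SELECT SUM(budget) FROM departments

Execution result:
1072228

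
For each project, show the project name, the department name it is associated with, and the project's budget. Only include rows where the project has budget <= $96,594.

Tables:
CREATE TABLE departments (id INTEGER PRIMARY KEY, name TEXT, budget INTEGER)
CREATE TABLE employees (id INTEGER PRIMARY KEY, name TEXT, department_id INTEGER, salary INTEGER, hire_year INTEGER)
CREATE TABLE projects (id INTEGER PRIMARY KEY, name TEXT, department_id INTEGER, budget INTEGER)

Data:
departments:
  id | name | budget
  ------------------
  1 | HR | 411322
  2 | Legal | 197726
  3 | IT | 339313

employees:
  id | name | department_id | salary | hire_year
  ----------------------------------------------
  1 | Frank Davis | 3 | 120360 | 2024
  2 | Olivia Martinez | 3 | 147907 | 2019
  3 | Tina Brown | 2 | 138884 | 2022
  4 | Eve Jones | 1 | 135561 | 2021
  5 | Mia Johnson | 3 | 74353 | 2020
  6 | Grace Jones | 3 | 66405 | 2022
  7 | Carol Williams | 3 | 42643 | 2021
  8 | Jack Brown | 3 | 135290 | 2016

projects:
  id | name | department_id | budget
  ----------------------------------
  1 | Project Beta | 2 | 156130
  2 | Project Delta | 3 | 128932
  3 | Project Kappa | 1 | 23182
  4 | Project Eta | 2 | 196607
SELECT c.name, p.name AS department, c.budget FROM projects c JOIN departments p ON c.department_id = p.id WHERE c.budget <= 96594

Execution result:
name | department | budget
Project Kappa | HR | 23182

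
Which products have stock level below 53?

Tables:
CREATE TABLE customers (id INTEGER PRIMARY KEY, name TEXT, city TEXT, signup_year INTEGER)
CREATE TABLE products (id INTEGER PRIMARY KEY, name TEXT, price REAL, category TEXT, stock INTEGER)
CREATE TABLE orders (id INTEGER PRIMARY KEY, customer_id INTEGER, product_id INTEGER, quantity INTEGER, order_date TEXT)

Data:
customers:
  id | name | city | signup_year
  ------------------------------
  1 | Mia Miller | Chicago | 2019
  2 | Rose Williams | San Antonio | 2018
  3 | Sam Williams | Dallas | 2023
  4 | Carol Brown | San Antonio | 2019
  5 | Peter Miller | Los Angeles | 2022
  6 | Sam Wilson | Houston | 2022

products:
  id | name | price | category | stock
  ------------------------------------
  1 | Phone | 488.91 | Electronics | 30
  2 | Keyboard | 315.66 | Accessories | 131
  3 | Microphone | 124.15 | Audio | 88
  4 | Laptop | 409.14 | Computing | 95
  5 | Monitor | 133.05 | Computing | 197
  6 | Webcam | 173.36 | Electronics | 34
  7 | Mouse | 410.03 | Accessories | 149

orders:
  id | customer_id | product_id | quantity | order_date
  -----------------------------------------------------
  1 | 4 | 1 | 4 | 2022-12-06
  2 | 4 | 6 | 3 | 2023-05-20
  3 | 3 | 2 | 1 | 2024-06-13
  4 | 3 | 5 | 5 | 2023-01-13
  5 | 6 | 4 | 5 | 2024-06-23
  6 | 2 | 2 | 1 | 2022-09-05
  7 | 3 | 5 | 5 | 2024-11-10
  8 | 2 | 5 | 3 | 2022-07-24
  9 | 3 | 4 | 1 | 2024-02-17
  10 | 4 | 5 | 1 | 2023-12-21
SELECT name, stock FROM products WHERE stock < 53

Execution result:
name | stock
Phone | 30
Webcam | 34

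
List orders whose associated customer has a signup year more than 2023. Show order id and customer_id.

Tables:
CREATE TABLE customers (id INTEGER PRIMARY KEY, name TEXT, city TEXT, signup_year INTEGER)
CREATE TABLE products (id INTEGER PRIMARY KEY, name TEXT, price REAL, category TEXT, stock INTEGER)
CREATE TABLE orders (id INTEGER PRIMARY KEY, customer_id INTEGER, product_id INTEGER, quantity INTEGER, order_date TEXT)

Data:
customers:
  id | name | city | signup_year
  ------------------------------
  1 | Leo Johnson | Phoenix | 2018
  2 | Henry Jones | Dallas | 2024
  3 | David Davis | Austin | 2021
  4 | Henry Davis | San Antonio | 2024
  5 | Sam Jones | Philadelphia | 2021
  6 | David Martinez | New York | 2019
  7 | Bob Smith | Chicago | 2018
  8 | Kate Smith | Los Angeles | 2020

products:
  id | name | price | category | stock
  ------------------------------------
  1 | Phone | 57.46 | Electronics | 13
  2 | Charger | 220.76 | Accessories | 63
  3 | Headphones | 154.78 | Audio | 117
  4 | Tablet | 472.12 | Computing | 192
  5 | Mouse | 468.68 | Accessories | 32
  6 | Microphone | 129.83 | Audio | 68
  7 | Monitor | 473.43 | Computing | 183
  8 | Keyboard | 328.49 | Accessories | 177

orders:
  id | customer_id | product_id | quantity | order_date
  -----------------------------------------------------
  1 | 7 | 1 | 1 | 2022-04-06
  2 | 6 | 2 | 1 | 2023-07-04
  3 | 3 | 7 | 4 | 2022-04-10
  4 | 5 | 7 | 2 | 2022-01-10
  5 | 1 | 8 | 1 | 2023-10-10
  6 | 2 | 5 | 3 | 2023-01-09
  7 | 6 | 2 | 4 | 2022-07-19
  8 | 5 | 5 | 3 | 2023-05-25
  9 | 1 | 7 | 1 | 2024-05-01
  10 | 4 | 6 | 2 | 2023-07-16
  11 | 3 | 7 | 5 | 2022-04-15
SELECT id, customer_id FROM orders WHERE customer_id IN (SELECT id FROM customers WHERE signup_year > 2023)

Execution result:
id | customer_id
6 | 2
10 | 4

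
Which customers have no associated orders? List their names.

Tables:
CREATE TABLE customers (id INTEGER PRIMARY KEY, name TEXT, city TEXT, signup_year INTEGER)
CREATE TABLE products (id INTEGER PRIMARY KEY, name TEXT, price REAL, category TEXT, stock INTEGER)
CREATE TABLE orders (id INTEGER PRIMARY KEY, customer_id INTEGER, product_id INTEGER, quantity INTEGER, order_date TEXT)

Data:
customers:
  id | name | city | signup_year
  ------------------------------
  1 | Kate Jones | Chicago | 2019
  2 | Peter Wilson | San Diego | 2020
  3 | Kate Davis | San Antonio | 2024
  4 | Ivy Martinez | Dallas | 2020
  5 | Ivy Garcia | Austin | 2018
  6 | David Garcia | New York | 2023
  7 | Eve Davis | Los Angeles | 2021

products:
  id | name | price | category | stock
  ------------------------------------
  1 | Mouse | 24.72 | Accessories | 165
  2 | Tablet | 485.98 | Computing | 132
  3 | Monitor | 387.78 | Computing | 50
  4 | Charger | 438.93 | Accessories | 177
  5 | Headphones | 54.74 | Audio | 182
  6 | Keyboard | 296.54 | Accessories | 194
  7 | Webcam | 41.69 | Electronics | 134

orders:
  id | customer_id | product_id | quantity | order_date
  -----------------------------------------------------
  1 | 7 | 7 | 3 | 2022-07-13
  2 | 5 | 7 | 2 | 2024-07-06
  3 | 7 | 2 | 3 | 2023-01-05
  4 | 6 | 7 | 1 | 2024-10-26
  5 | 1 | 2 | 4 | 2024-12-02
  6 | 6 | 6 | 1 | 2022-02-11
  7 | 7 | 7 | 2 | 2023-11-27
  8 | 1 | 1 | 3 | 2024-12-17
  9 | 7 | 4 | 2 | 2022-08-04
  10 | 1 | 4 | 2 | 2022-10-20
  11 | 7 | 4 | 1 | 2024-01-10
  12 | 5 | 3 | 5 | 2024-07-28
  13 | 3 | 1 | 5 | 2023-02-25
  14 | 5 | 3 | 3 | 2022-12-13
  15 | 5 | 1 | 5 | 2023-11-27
SELECT p.name FROM customers p LEFT JOIN orders c ON c.customer_id = p.id WHERE c.id IS NULL

Execution result:
name
Peter Wilson
Ivy Martinez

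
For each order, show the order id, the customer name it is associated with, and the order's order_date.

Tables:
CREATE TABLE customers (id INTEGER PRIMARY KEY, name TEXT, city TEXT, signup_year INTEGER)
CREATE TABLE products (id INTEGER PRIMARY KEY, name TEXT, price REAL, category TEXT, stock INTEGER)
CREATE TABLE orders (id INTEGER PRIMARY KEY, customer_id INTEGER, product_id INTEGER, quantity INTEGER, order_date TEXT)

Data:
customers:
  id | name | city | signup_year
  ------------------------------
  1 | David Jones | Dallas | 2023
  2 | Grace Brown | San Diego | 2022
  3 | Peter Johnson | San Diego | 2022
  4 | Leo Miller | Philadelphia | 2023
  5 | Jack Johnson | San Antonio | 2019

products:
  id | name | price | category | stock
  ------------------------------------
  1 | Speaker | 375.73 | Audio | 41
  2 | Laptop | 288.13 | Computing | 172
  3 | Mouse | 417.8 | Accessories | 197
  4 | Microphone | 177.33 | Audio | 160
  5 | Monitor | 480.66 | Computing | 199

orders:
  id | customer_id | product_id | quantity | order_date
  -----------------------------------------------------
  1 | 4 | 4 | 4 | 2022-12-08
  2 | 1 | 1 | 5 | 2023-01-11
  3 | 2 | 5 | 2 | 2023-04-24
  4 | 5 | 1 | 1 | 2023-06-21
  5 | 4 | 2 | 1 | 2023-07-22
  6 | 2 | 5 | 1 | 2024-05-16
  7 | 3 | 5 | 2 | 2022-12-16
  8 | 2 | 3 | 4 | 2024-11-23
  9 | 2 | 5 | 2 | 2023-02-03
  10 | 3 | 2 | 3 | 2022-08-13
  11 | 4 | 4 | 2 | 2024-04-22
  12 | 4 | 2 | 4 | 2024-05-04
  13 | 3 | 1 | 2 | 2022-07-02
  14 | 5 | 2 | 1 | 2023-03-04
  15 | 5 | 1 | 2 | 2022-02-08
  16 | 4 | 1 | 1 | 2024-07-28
SELECT c.id, p.name AS customer, c.order_date FROM orders c JOIN customers p ON c.customer_id = p.id

Execution result:
id | customer | order_date
1 | Leo Miller | 2022-12-08
2 | David Jones | 2023-01-11
3 | Grace Brown | 2023-04-24
4 | Jack Johnson | 2023-06-21
5 | Leo Miller | 2023-07-22
6 | Grace Brown | 2024-05-16
7 | Peter Johnson | 2022-12-16
8 | Grace Brown | 2024-11-23
9 | Grace Brown | 2023-02-03
10 | Peter Johnson | 2022-08-13
11 | Leo Miller | 2024-04-22
12 | Leo Miller | 2024-05-04
13 | Peter Johnson | 2022-07-02
14 | Jack Johnson | 2023-03-04
15 | Jack Johnson | 2022-02-08
16 | Leo Miller | 2024-07-28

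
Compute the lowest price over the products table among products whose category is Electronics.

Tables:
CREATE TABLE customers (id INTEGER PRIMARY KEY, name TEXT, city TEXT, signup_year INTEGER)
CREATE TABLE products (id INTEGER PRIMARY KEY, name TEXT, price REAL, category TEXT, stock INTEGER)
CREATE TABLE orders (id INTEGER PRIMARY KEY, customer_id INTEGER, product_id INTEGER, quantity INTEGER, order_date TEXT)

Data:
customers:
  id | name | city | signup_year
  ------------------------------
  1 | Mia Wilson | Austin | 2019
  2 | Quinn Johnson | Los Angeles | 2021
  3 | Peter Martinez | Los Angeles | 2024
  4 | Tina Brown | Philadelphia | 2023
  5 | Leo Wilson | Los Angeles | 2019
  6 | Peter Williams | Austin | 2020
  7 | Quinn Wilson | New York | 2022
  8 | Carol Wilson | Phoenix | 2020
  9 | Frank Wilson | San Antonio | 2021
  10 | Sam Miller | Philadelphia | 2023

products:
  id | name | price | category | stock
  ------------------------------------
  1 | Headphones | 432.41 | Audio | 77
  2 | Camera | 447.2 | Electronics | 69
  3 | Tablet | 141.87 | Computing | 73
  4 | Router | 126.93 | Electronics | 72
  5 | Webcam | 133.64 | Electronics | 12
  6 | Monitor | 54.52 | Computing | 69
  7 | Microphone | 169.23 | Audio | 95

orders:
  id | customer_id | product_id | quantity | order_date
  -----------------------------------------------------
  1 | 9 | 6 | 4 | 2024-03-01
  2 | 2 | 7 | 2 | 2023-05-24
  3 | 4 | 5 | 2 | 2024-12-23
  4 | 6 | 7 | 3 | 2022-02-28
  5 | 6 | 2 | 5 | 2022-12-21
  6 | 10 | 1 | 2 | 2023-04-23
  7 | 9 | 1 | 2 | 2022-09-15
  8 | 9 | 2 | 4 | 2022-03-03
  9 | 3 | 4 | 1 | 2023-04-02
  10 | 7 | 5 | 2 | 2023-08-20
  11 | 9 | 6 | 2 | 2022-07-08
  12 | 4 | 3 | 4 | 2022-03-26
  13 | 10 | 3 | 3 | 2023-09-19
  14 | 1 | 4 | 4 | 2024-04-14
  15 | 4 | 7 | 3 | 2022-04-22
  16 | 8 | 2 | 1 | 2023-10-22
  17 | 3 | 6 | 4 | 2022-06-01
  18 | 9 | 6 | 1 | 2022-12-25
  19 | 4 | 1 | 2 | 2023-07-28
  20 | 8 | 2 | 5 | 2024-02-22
SELECT MIN(price) FROM products WHERE category = 'Electronics'

Execution result:
126.93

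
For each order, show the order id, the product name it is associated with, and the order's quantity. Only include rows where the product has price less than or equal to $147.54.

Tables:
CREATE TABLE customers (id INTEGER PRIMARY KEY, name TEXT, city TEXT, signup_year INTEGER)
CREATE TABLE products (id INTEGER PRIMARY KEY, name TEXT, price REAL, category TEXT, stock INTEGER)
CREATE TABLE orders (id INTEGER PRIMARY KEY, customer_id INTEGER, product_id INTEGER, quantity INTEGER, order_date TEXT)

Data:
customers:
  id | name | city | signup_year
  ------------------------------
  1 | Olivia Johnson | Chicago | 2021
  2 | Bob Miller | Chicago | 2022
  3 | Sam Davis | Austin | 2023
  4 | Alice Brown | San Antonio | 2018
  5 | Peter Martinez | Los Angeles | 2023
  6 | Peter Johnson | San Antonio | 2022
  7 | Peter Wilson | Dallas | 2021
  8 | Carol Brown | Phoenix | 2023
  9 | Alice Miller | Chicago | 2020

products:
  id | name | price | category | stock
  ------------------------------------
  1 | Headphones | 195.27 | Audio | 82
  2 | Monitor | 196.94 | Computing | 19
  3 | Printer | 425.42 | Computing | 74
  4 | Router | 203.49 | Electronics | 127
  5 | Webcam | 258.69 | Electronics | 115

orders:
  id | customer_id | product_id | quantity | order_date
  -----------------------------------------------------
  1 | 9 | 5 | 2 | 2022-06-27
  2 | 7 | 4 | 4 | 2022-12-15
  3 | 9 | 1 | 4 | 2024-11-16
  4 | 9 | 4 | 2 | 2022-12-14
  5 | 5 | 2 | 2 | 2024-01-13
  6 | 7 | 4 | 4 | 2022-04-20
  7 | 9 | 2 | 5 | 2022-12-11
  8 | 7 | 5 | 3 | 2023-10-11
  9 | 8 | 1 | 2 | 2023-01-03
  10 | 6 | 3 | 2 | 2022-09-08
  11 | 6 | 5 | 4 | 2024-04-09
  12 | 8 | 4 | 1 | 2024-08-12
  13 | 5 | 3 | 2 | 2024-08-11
SELECT c.id, p.name AS product, c.quantity FROM orders c JOIN products p ON c.product_id = p.id WHERE p.price <= 147.54

Execution result:
(no rows)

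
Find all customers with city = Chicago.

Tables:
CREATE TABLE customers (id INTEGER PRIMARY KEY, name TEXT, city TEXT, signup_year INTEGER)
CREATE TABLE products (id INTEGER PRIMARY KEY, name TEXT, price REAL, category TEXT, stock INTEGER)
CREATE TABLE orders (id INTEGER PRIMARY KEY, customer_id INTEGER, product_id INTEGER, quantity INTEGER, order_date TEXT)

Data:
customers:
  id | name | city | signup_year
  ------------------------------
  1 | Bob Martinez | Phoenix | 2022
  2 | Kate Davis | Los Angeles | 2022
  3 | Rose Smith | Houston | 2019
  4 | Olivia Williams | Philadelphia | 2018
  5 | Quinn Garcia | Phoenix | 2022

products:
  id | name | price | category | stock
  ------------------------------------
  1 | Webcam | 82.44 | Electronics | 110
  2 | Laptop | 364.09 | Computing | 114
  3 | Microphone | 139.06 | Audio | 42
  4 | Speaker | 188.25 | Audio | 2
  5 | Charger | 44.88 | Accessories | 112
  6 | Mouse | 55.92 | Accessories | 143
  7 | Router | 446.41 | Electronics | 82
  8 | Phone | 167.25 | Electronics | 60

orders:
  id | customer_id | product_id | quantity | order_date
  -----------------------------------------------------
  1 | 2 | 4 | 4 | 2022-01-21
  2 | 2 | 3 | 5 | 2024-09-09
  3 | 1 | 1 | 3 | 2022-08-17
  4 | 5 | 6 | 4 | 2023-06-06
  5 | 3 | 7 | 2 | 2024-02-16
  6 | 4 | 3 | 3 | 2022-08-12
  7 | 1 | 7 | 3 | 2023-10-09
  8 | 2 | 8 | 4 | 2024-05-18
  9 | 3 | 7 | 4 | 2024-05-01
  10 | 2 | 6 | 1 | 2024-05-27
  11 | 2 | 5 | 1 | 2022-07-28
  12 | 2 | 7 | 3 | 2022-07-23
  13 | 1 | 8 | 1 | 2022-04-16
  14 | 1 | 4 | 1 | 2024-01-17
SELECT name, city FROM customers WHERE city = 'Chicago'

Execution result:
(no rows)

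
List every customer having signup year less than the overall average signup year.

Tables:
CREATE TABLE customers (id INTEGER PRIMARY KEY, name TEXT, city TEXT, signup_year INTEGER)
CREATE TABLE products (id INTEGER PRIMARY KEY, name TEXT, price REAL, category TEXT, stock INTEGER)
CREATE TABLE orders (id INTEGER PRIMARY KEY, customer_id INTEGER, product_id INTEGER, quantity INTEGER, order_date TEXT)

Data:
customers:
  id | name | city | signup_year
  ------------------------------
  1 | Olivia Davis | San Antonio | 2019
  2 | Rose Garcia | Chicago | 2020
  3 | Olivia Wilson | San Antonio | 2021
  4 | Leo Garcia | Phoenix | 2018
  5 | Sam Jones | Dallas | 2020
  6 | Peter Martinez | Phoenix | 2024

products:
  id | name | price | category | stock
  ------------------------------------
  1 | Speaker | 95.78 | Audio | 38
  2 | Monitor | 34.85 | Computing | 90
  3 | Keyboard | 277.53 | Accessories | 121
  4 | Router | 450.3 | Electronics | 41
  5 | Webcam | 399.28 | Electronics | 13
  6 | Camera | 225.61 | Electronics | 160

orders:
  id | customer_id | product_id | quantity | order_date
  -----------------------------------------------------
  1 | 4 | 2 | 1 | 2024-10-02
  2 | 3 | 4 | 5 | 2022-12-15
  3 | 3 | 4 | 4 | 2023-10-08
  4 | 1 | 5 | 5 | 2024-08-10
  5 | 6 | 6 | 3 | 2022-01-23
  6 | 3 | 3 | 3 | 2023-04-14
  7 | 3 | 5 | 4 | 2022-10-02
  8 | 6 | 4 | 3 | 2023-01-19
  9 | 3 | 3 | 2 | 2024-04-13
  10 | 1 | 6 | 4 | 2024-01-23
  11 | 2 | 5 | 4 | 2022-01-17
SELECT name, signup_year FROM customers WHERE signup_year < (SELECT AVG(signup_year) FROM customers)

Execution result:
name | signup_year
Olivia Davis | 2019
Rose Garcia | 2020
Leo Garcia | 2018
Sam Jones | 2020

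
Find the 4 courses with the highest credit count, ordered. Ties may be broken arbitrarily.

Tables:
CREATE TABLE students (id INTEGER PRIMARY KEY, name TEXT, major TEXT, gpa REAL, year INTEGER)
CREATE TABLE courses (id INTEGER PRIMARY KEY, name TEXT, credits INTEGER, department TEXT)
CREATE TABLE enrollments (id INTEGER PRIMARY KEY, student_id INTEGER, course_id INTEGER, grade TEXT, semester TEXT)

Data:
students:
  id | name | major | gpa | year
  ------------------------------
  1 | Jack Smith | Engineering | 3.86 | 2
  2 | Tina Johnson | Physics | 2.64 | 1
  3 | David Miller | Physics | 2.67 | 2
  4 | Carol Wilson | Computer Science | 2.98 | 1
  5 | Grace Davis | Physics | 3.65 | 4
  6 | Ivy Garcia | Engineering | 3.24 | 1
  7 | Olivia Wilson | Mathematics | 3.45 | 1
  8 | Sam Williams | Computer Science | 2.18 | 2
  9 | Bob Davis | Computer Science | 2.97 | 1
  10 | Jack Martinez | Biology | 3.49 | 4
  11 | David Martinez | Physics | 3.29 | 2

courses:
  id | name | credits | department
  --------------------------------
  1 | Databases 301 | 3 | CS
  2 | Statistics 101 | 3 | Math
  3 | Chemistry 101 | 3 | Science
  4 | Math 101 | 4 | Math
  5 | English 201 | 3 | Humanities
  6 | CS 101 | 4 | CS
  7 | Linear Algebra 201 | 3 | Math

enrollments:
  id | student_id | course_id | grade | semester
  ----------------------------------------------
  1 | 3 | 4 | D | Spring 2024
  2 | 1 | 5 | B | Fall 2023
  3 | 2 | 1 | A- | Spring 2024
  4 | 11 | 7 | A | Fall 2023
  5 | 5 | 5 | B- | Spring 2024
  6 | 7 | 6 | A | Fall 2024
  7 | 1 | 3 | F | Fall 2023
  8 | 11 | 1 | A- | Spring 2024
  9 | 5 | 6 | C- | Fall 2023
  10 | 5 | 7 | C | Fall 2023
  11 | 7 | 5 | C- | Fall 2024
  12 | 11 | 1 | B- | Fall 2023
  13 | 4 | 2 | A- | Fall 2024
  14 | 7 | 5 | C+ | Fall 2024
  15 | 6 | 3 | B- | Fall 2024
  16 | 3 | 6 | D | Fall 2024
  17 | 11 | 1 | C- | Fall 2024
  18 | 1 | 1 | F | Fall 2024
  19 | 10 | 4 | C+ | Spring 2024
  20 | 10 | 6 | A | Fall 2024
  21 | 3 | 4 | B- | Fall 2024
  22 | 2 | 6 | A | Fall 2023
SELECT name, credits FROM courses ORDER BY credits DESC LIMIT 4

Execution result:
name | credits
Math 101 | 4
CS 101 | 4
Databases 301 | 3
Statistics 101 | 3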